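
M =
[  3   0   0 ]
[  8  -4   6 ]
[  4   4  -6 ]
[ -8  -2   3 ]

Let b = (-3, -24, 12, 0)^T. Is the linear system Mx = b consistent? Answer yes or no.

yes

Row reduce the augmented matrix [M | b].
R2 ← R2 − (8/3)·R1: [0, -4, 6, -16]
R3 ← R3 − (4/3)·R1: [0, 4, -6, 16]
R4 ← R4 + (8/3)·R1: [0, -2, 3, -8]
R3 ← R3 + R2: [0, 0, 0, 0]
R4 ← R4 − (1/2)·R2: [0, 0, 0, 0]
The echelon form has 2 nonzero rows, and every pivot lies in the first 3 columns, so rank(M) = rank([M|b]) = 2.
The system is consistent.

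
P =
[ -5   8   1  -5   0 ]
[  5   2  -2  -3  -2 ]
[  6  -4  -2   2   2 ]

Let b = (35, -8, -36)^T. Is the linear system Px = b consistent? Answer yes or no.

yes

Row reduce the augmented matrix [P | b].
R2 ← R2 + R1: [0, 10, -1, -8, -2, 27]
R3 ← R3 + (6/5)·R1: [0, 28/5, -4/5, -4, 2, 6]
R3 ← R3 − (14/25)·R2: [0, 0, -6/25, 12/25, 78/25, -228/25]
The echelon form has 3 nonzero rows, and every pivot lies in the first 5 columns, so rank(P) = rank([P|b]) = 3.
The system is consistent.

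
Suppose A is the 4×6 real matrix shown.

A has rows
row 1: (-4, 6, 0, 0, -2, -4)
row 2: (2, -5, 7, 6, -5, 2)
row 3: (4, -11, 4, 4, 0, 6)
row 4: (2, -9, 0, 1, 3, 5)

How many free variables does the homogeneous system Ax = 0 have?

2

Row reduce to echelon form.
R2 ← R2 + (1/2)·R1: [0, -2, 7, 6, -6, 0]
R3 ← R3 + R1: [0, -5, 4, 4, -2, 2]
R4 ← R4 + (1/2)·R1: [0, -6, 0, 1, 2, 3]
R3 ← R3 − (5/2)·R2: [0, 0, -27/2, -11, 13, 2]
R4 ← R4 − (3)·R2: [0, 0, -21, -17, 20, 3]
R4 ← R4 − (14/9)·R3: [0, 0, 0, 1/9, -2/9, -1/9]
4 nonzero rows, so rank(A) = 4.
A has 6 columns; by rank–nullity, nullity = 6 − 4 = 2.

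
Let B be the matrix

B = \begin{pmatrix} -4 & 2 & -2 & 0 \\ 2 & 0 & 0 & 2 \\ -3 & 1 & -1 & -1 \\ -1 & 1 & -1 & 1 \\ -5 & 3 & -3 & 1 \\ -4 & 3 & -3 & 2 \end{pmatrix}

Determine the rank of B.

2

Row reduce to echelon form.
R2 ← R2 + (1/2)·R1: [0, 1, -1, 2]
R3 ← R3 − (3/4)·R1: [0, -1/2, 1/2, -1]
R4 ← R4 − (1/4)·R1: [0, 1/2, -1/2, 1]
R5 ← R5 − (5/4)·R1: [0, 1/2, -1/2, 1]
R6 ← R6 − R1: [0, 1, -1, 2]
R3 ← R3 + (1/2)·R2: [0, 0, 0, 0]
R4 ← R4 − (1/2)·R2: [0, 0, 0, 0]
R5 ← R5 − (1/2)·R2: [0, 0, 0, 0]
R6 ← R6 − R2: [0, 0, 0, 0]
Echelon form has 2 nonzero rows, so rank(B) = 2.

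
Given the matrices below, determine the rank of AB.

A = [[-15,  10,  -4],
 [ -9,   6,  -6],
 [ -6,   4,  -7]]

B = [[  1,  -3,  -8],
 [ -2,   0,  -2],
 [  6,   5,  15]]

First compute AB:
[[-59,  25,  40],
 [-57,  -3, -30],
 [-56, -17, -65]]
Now row reduce the product.
R2 ← R2 − (57/59)·R1: [0, -1602/59, -4050/59]
R3 ← R3 − (56/59)·R1: [0, -2403/59, -6075/59]
R3 ← R3 − (3/2)·R2: [0, 0, 0]
2 nonzero rows, so rank(AB) = 2.

2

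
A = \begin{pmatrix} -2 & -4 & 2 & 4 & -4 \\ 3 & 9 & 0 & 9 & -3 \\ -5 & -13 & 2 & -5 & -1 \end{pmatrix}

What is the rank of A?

Row reduce to echelon form.
R2 ← R2 + (3/2)·R1: [0, 3, 3, 15, -9]
R3 ← R3 − (5/2)·R1: [0, -3, -3, -15, 9]
R3 ← R3 + R2: [0, 0, 0, 0, 0]
Echelon form has 2 nonzero rows, so rank(A) = 2.

2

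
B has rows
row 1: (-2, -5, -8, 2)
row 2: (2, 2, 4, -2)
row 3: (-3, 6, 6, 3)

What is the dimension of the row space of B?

2

Row reduce to echelon form.
R2 ← R2 + R1: [0, -3, -4, 0]
R3 ← R3 − (3/2)·R1: [0, 27/2, 18, 0]
R3 ← R3 + (9/2)·R2: [0, 0, 0, 0]
Echelon form has 2 nonzero rows, so rank(B) = 2.
The row space has dimension equal to the rank: 2.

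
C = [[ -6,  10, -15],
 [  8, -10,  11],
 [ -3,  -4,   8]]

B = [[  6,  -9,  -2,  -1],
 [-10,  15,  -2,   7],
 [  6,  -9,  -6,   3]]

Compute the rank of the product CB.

2

First compute CB:
[[-226, 339,  82,  31],
 [214, -321, -62, -45],
 [ 70, -105, -34,  -1]]
Now row reduce the product.
R2 ← R2 + (107/113)·R1: [0, 0, 1768/113, -1768/113]
R3 ← R3 + (35/113)·R1: [0, 0, -972/113, 972/113]
R3 ← R3 + (243/442)·R2: [0, 0, 0, 0]
2 nonzero rows, so rank(CB) = 2.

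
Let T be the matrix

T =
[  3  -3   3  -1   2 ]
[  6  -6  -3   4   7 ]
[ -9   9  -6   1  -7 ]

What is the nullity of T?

Row reduce to echelon form.
R2 ← R2 − (2)·R1: [0, 0, -9, 6, 3]
R3 ← R3 + (3)·R1: [0, 0, 3, -2, -1]
R3 ← R3 + (1/3)·R2: [0, 0, 0, 0, 0]
2 nonzero rows, so rank(T) = 2.
T has 5 columns; by rank–nullity, nullity = 5 − 2 = 3.

3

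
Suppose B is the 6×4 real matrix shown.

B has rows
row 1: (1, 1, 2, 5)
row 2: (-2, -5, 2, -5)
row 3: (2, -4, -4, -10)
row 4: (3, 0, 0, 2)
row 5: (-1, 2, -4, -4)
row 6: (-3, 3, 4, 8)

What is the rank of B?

3

Row reduce to echelon form.
R2 ← R2 + (2)·R1: [0, -3, 6, 5]
R3 ← R3 − (2)·R1: [0, -6, -8, -20]
R4 ← R4 − (3)·R1: [0, -3, -6, -13]
R5 ← R5 + R1: [0, 3, -2, 1]
R6 ← R6 + (3)·R1: [0, 6, 10, 23]
R3 ← R3 − (2)·R2: [0, 0, -20, -30]
R4 ← R4 − R2: [0, 0, -12, -18]
R5 ← R5 + R2: [0, 0, 4, 6]
R6 ← R6 + (2)·R2: [0, 0, 22, 33]
R4 ← R4 − (3/5)·R3: [0, 0, 0, 0]
R5 ← R5 + (1/5)·R3: [0, 0, 0, 0]
R6 ← R6 + (11/10)·R3: [0, 0, 0, 0]
Echelon form has 3 nonzero rows, so rank(B) = 3.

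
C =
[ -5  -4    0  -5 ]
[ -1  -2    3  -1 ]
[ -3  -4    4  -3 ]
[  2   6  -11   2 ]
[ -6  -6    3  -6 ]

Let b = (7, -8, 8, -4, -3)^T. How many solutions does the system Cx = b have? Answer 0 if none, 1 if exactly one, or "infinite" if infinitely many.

0

Row reduce the augmented matrix [C | b].
R2 ← R2 − (1/5)·R1: [0, -6/5, 3, 0, -47/5]
R3 ← R3 − (3/5)·R1: [0, -8/5, 4, 0, 19/5]
R4 ← R4 + (2/5)·R1: [0, 22/5, -11, 0, -6/5]
R5 ← R5 − (6/5)·R1: [0, -6/5, 3, 0, -57/5]
R3 ← R3 − (4/3)·R2: [0, 0, 0, 0, 49/3]
R4 ← R4 + (11/3)·R2: [0, 0, 0, 0, -107/3]
R5 ← R5 − R2: [0, 0, 0, 0, -2]
R4 ← R4 + (107/49)·R3: [0, 0, 0, 0, 0]
R5 ← R5 + (6/49)·R3: [0, 0, 0, 0, 0]
The echelon form has 3 nonzero rows; the last pivot sits in the augmented column, so rank(C) = 2 but rank([C|b]) = 3.
Since the ranks differ, the system is inconsistent.
It has no solutions.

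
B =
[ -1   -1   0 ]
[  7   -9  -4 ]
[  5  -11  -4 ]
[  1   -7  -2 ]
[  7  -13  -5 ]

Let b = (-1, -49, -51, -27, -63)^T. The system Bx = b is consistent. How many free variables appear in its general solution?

Row reduce the augmented matrix [B | b].
R2 ← R2 + (7)·R1: [0, -16, -4, -56]
R3 ← R3 + (5)·R1: [0, -16, -4, -56]
R4 ← R4 + R1: [0, -8, -2, -28]
R5 ← R5 + (7)·R1: [0, -20, -5, -70]
R3 ← R3 − R2: [0, 0, 0, 0]
R4 ← R4 − (1/2)·R2: [0, 0, 0, 0]
R5 ← R5 − (5/4)·R2: [0, 0, 0, 0]
The echelon form has 2 nonzero rows, and every pivot lies in the first 3 columns, so rank(B) = rank([B|b]) = 2.
The system is consistent.
Free variables = (unknowns) − (rank) = 3 − 2 = 1.

1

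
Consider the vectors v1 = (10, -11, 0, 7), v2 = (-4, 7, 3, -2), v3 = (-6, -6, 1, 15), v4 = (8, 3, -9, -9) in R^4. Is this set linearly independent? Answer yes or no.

Form the matrix with these vectors as rows and row reduce.
R2 ← R2 + (2/5)·R1: [0, 13/5, 3, 4/5]
R3 ← R3 + (3/5)·R1: [0, -63/5, 1, 96/5]
R4 ← R4 − (4/5)·R1: [0, 59/5, -9, -73/5]
R3 ← R3 + (63/13)·R2: [0, 0, 202/13, 300/13]
R4 ← R4 − (59/13)·R2: [0, 0, -294/13, -237/13]
R4 ← R4 + (147/101)·R3: [0, 0, 0, 1551/101]
4 nonzero rows, so the 4 vectors span a space of dimension 4.
Since 4 = 4, the vectors are linearly independent.

yes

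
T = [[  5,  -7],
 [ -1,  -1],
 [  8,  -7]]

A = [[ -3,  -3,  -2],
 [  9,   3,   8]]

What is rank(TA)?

2

First compute TA:
[[-78, -36, -66],
 [ -6,   0,  -6],
 [-87, -45, -72]]
Now row reduce the product.
R2 ← R2 − (1/13)·R1: [0, 36/13, -12/13]
R3 ← R3 − (29/26)·R1: [0, -63/13, 21/13]
R3 ← R3 + (7/4)·R2: [0, 0, 0]
2 nonzero rows, so rank(TA) = 2.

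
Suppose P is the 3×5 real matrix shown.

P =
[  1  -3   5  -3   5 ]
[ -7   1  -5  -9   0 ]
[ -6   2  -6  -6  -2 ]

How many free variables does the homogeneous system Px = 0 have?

Row reduce to echelon form.
R2 ← R2 + (7)·R1: [0, -20, 30, -30, 35]
R3 ← R3 + (6)·R1: [0, -16, 24, -24, 28]
R3 ← R3 − (4/5)·R2: [0, 0, 0, 0, 0]
2 nonzero rows, so rank(P) = 2.
P has 5 columns; by rank–nullity, nullity = 5 − 2 = 3.

3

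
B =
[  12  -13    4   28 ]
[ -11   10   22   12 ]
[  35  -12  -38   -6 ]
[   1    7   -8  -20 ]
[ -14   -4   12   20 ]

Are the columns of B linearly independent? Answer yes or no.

Row reduce B to echelon form.
R2 ← R2 + (11/12)·R1: [0, -23/12, 77/3, 113/3]
R3 ← R3 − (35/12)·R1: [0, 311/12, -149/3, -263/3]
R4 ← R4 − (1/12)·R1: [0, 97/12, -25/3, -67/3]
R5 ← R5 + (7/6)·R1: [0, -115/6, 50/3, 158/3]
R3 ← R3 + (311/23)·R2: [0, 0, 6840/23, 9698/23]
R4 ← R4 + (97/23)·R2: [0, 0, 2298/23, 3140/23]
R5 ← R5 − (10)·R2: [0, 0, -240, -324]
R4 ← R4 − (383/1140)·R3: [0, 0, 0, -2929/570]
R5 ← R5 + (46/57)·R3: [0, 0, 0, 928/57]
R5 ← R5 + (320/101)·R4: [0, 0, 0, 0]
4 pivots among 4 columns.
Every column is a pivot column, so the columns are linearly independent.

yes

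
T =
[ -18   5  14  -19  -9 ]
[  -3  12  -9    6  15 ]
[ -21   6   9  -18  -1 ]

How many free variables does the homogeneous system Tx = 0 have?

2

Row reduce to echelon form.
R2 ← R2 − (1/6)·R1: [0, 67/6, -34/3, 55/6, 33/2]
R3 ← R3 − (7/6)·R1: [0, 1/6, -22/3, 25/6, 19/2]
R3 ← R3 − (1/67)·R2: [0, 0, -480/67, 270/67, 620/67]
3 nonzero rows, so rank(T) = 3.
T has 5 columns; by rank–nullity, nullity = 5 − 3 = 2.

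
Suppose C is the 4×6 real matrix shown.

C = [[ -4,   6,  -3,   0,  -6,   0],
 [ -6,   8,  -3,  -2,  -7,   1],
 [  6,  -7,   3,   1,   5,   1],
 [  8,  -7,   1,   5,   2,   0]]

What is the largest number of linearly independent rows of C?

Row reduce to echelon form.
R2 ← R2 − (3/2)·R1: [0, -1, 3/2, -2, 2, 1]
R3 ← R3 + (3/2)·R1: [0, 2, -3/2, 1, -4, 1]
R4 ← R4 + (2)·R1: [0, 5, -5, 5, -10, 0]
R3 ← R3 + (2)·R2: [0, 0, 3/2, -3, 0, 3]
R4 ← R4 + (5)·R2: [0, 0, 5/2, -5, 0, 5]
R4 ← R4 − (5/3)·R3: [0, 0, 0, 0, 0, 0]
Echelon form has 3 nonzero rows, so rank(C) = 3.
The rank gives the maximum number of linearly independent rows: 3.

3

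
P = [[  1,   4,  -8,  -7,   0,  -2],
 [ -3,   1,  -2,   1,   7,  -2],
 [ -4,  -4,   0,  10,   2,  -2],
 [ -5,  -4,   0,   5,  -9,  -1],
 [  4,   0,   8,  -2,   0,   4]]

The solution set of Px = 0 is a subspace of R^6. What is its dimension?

2

Row reduce to echelon form.
R2 ← R2 + (3)·R1: [0, 13, -26, -20, 7, -8]
R3 ← R3 + (4)·R1: [0, 12, -32, -18, 2, -10]
R4 ← R4 + (5)·R1: [0, 16, -40, -30, -9, -11]
R5 ← R5 − (4)·R1: [0, -16, 40, 26, 0, 12]
R3 ← R3 − (12/13)·R2: [0, 0, -8, 6/13, -58/13, -34/13]
R4 ← R4 − (16/13)·R2: [0, 0, -8, -70/13, -229/13, -15/13]
R5 ← R5 + (16/13)·R2: [0, 0, 8, 18/13, 112/13, 28/13]
R4 ← R4 − R3: [0, 0, 0, -76/13, -171/13, 19/13]
R5 ← R5 + R3: [0, 0, 0, 24/13, 54/13, -6/13]
R5 ← R5 + (6/19)·R4: [0, 0, 0, 0, 0, 0]
4 nonzero rows, so rank(P) = 4.
P has 6 columns; by rank–nullity, nullity = 6 − 4 = 2.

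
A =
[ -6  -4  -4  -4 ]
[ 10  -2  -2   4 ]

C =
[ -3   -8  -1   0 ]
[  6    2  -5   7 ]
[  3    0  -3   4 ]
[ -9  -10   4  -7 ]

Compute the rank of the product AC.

2

First compute AC:
[[ 18,  80,  22, -16],
 [-84, -124,  22, -50]]
Now row reduce the product.
R2 ← R2 + (14/3)·R1: [0, 748/3, 374/3, -374/3]
2 nonzero rows, so rank(AC) = 2.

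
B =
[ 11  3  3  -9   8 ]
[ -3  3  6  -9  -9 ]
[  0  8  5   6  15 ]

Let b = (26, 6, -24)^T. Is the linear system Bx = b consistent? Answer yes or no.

Row reduce the augmented matrix [B | b].
R2 ← R2 + (3/11)·R1: [0, 42/11, 75/11, -126/11, -75/11, 144/11]
R3 ← R3 − (44/21)·R2: [0, 0, -65/7, 30, 205/7, -360/7]
The echelon form has 3 nonzero rows, and every pivot lies in the first 5 columns, so rank(B) = rank([B|b]) = 3.
The system is consistent.

yes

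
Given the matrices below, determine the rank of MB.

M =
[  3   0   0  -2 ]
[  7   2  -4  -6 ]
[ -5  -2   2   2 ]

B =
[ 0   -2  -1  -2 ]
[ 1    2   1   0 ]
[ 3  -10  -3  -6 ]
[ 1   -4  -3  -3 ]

First compute MB:
[[ -2,   2,   3,   0],
 [-16,  54,  25,  28],
 [  6, -22,  -9,  -8]]
Now row reduce the product.
R2 ← R2 − (8)·R1: [0, 38, 1, 28]
R3 ← R3 + (3)·R1: [0, -16, 0, -8]
R3 ← R3 + (8/19)·R2: [0, 0, 8/19, 72/19]
3 nonzero rows, so rank(MB) = 3.

3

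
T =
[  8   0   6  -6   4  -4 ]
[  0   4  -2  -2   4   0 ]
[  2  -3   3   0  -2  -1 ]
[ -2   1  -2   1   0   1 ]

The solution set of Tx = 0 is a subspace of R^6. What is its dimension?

4

Row reduce to echelon form.
R3 ← R3 − (1/4)·R1: [0, -3, 3/2, 3/2, -3, 0]
R4 ← R4 + (1/4)·R1: [0, 1, -1/2, -1/2, 1, 0]
R3 ← R3 + (3/4)·R2: [0, 0, 0, 0, 0, 0]
R4 ← R4 − (1/4)·R2: [0, 0, 0, 0, 0, 0]
2 nonzero rows, so rank(T) = 2.
T has 6 columns; by rank–nullity, nullity = 6 − 2 = 4.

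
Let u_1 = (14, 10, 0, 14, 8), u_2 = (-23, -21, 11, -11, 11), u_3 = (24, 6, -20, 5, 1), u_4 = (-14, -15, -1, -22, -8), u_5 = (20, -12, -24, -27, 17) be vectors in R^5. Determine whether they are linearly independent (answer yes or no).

yes

Form the matrix with these vectors as rows and row reduce.
R2 ← R2 + (23/14)·R1: [0, -32/7, 11, 12, 169/7]
R3 ← R3 − (12/7)·R1: [0, -78/7, -20, -19, -89/7]
R4 ← R4 + R1: [0, -5, -1, -8, 0]
R5 ← R5 − (10/7)·R1: [0, -184/7, -24, -47, 39/7]
R3 ← R3 − (39/16)·R2: [0, 0, -749/16, -193/4, -1145/16]
R4 ← R4 − (35/32)·R2: [0, 0, -417/32, -169/8, -845/32]
R5 ← R5 − (23/4)·R2: [0, 0, -349/4, -116, -533/4]
R4 ← R4 − (417/1498)·R3: [0, 0, 0, -11525/1498, -9715/1498]
R5 ← R5 − (1396/749)·R3: [0, 0, 0, -19527/749, 97/749]
R5 ← R5 − (39054/11525)·R4: [0, 0, 0, 0, 50954/2305]
5 nonzero rows, so the 5 vectors span a space of dimension 5.
Since 5 = 5, the vectors are linearly independent.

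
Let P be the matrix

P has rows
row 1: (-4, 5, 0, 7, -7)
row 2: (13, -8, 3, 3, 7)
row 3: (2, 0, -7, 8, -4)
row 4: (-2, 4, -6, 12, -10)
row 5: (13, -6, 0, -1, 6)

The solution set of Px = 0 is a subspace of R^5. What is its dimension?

0

Row reduce to echelon form.
R2 ← R2 + (13/4)·R1: [0, 33/4, 3, 103/4, -63/4]
R3 ← R3 + (1/2)·R1: [0, 5/2, -7, 23/2, -15/2]
R4 ← R4 − (1/2)·R1: [0, 3/2, -6, 17/2, -13/2]
R5 ← R5 + (13/4)·R1: [0, 41/4, 0, 87/4, -67/4]
R3 ← R3 − (10/33)·R2: [0, 0, -87/11, 122/33, -30/11]
R4 ← R4 − (2/11)·R2: [0, 0, -72/11, 42/11, -40/11]
R5 ← R5 − (41/33)·R2: [0, 0, -41/11, -338/33, 31/11]
R4 ← R4 − (24/29)·R3: [0, 0, 0, 22/29, -40/29]
R5 ← R5 − (41/87)·R3: [0, 0, 0, -3128/261, 119/29]
R5 ← R5 + (1564/99)·R4: [0, 0, 0, 0, -1751/99]
5 nonzero rows, so rank(P) = 5.
P has 5 columns; by rank–nullity, nullity = 5 − 5 = 0.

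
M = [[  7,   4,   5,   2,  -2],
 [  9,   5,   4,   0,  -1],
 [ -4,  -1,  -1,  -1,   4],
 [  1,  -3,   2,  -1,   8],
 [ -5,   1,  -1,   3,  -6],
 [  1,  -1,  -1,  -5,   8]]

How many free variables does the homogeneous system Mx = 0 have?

Row reduce to echelon form.
R2 ← R2 − (9/7)·R1: [0, -1/7, -17/7, -18/7, 11/7]
R3 ← R3 + (4/7)·R1: [0, 9/7, 13/7, 1/7, 20/7]
R4 ← R4 − (1/7)·R1: [0, -25/7, 9/7, -9/7, 58/7]
R5 ← R5 + (5/7)·R1: [0, 27/7, 18/7, 31/7, -52/7]
R6 ← R6 − (1/7)·R1: [0, -11/7, -12/7, -37/7, 58/7]
R3 ← R3 + (9)·R2: [0, 0, -20, -23, 17]
R4 ← R4 − (25)·R2: [0, 0, 62, 63, -31]
R5 ← R5 + (27)·R2: [0, 0, -63, -65, 35]
R6 ← R6 − (11)·R2: [0, 0, 25, 23, -9]
R4 ← R4 + (31/10)·R3: [0, 0, 0, -83/10, 217/10]
R5 ← R5 − (63/20)·R3: [0, 0, 0, 149/20, -371/20]
R6 ← R6 + (5/4)·R3: [0, 0, 0, -23/4, 49/4]
R5 ← R5 + (149/166)·R4: [0, 0, 0, 0, 77/83]
R6 ← R6 − (115/166)·R4: [0, 0, 0, 0, -231/83]
R6 ← R6 + (3)·R5: [0, 0, 0, 0, 0]
5 nonzero rows, so rank(M) = 5.
M has 5 columns; by rank–nullity, nullity = 5 − 5 = 0.

0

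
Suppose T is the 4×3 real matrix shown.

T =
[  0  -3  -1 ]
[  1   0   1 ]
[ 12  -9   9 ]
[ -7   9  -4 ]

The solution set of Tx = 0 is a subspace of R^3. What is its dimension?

Row reduce to echelon form.
Swap R1 ↔ R2
R3 ← R3 − (12)·R1: [0, -9, -3]
R4 ← R4 + (7)·R1: [0, 9, 3]
R3 ← R3 − (3)·R2: [0, 0, 0]
R4 ← R4 + (3)·R2: [0, 0, 0]
2 nonzero rows, so rank(T) = 2.
T has 3 columns; by rank–nullity, nullity = 3 − 2 = 1.

1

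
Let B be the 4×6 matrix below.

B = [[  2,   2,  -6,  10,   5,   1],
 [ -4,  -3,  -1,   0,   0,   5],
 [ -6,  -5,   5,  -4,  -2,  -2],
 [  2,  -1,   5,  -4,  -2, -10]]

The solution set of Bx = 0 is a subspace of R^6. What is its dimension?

2

Row reduce to echelon form.
R2 ← R2 + (2)·R1: [0, 1, -13, 20, 10, 7]
R3 ← R3 + (3)·R1: [0, 1, -13, 26, 13, 1]
R4 ← R4 − R1: [0, -3, 11, -14, -7, -11]
R3 ← R3 − R2: [0, 0, 0, 6, 3, -6]
R4 ← R4 + (3)·R2: [0, 0, -28, 46, 23, 10]
Swap R3 ↔ R4
4 nonzero rows, so rank(B) = 4.
B has 6 columns; by rank–nullity, nullity = 6 − 4 = 2.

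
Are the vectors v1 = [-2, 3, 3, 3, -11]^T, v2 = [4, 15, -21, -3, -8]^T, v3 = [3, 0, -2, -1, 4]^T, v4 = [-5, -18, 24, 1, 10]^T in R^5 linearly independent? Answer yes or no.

Form the matrix with these vectors as rows and row reduce.
R2 ← R2 + (2)·R1: [0, 21, -15, 3, -30]
R3 ← R3 + (3/2)·R1: [0, 9/2, 5/2, 7/2, -25/2]
R4 ← R4 − (5/2)·R1: [0, -51/2, 33/2, -13/2, 75/2]
R3 ← R3 − (3/14)·R2: [0, 0, 40/7, 20/7, -85/14]
R4 ← R4 + (17/14)·R2: [0, 0, -12/7, -20/7, 15/14]
R4 ← R4 + (3/10)·R3: [0, 0, 0, -2, -3/4]
4 nonzero rows, so the 4 vectors span a space of dimension 4.
Since 4 = 4, the vectors are linearly independent.

yes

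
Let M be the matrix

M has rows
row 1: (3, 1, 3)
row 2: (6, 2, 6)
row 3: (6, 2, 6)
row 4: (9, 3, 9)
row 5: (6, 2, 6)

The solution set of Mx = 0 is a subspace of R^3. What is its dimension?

2

Row reduce to echelon form.
R2 ← R2 − (2)·R1: [0, 0, 0]
R3 ← R3 − (2)·R1: [0, 0, 0]
R4 ← R4 − (3)·R1: [0, 0, 0]
R5 ← R5 − (2)·R1: [0, 0, 0]
1 nonzero row, so rank(M) = 1.
M has 3 columns; by rank–nullity, nullity = 3 − 1 = 2.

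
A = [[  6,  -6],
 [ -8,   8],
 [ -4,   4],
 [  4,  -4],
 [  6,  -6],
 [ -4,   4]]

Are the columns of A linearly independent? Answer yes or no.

no

Row reduce A to echelon form.
R2 ← R2 + (4/3)·R1: [0, 0]
R3 ← R3 + (2/3)·R1: [0, 0]
R4 ← R4 − (2/3)·R1: [0, 0]
R5 ← R5 − R1: [0, 0]
R6 ← R6 + (2/3)·R1: [0, 0]
1 pivot among 2 columns.
Only 1 < 2 pivot columns, so the columns are linearly dependent.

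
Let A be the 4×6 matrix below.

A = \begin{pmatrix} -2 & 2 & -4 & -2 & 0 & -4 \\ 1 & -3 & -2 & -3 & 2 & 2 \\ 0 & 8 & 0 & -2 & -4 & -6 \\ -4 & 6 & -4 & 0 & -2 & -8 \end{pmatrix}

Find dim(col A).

Row reduce to echelon form.
R2 ← R2 + (1/2)·R1: [0, -2, -4, -4, 2, 0]
R4 ← R4 − (2)·R1: [0, 2, 4, 4, -2, 0]
R3 ← R3 + (4)·R2: [0, 0, -16, -18, 4, -6]
R4 ← R4 + R2: [0, 0, 0, 0, 0, 0]
Echelon form has 3 nonzero rows, so rank(A) = 3.
The column space has dimension equal to the rank: 3.

3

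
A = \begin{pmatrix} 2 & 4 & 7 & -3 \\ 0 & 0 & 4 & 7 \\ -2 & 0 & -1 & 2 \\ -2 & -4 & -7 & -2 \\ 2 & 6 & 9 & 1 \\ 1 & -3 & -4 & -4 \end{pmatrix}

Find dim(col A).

4

Row reduce to echelon form.
R3 ← R3 + R1: [0, 4, 6, -1]
R4 ← R4 + R1: [0, 0, 0, -5]
R5 ← R5 − R1: [0, 2, 2, 4]
R6 ← R6 − (1/2)·R1: [0, -5, -15/2, -5/2]
Swap R2 ↔ R3
R5 ← R5 − (1/2)·R2: [0, 0, -1, 9/2]
R6 ← R6 + (5/4)·R2: [0, 0, 0, -15/4]
R5 ← R5 + (1/4)·R3: [0, 0, 0, 25/4]
R5 ← R5 + (5/4)·R4: [0, 0, 0, 0]
R6 ← R6 − (3/4)·R4: [0, 0, 0, 0]
Echelon form has 4 nonzero rows, so rank(A) = 4.
The column space has dimension equal to the rank: 4.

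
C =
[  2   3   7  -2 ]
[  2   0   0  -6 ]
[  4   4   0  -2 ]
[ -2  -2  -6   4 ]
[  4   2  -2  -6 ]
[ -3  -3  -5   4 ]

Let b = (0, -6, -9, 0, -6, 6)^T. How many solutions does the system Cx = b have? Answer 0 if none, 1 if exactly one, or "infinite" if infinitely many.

Row reduce the augmented matrix [C | b].
R2 ← R2 − R1: [0, -3, -7, -4, -6]
R3 ← R3 − (2)·R1: [0, -2, -14, 2, -9]
R4 ← R4 + R1: [0, 1, 1, 2, 0]
R5 ← R5 − (2)·R1: [0, -4, -16, -2, -6]
R6 ← R6 + (3/2)·R1: [0, 3/2, 11/2, 1, 6]
R3 ← R3 − (2/3)·R2: [0, 0, -28/3, 14/3, -5]
R4 ← R4 + (1/3)·R2: [0, 0, -4/3, 2/3, -2]
R5 ← R5 − (4/3)·R2: [0, 0, -20/3, 10/3, 2]
R6 ← R6 + (1/2)·R2: [0, 0, 2, -1, 3]
R4 ← R4 − (1/7)·R3: [0, 0, 0, 0, -9/7]
R5 ← R5 − (5/7)·R3: [0, 0, 0, 0, 39/7]
R6 ← R6 + (3/14)·R3: [0, 0, 0, 0, 27/14]
R5 ← R5 + (13/3)·R4: [0, 0, 0, 0, 0]
R6 ← R6 + (3/2)·R4: [0, 0, 0, 0, 0]
The echelon form has 4 nonzero rows; the last pivot sits in the augmented column, so rank(C) = 3 but rank([C|b]) = 4.
Since the ranks differ, the system is inconsistent.
It has no solutions.

0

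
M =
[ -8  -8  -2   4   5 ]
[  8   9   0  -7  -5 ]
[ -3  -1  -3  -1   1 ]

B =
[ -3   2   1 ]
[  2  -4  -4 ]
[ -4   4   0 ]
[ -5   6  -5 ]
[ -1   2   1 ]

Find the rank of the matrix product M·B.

3

First compute MB:
[[ -9,  42,   9],
 [ 34, -72,   2],
 [ 23, -18,   7]]
Now row reduce the product.
R2 ← R2 + (34/9)·R1: [0, 260/3, 36]
R3 ← R3 + (23/9)·R1: [0, 268/3, 30]
R3 ← R3 − (67/65)·R2: [0, 0, -462/65]
3 nonzero rows, so rank(MB) = 3.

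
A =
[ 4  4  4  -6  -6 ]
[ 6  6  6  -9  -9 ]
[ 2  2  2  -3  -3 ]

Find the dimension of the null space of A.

4

Row reduce to echelon form.
R2 ← R2 − (3/2)·R1: [0, 0, 0, 0, 0]
R3 ← R3 − (1/2)·R1: [0, 0, 0, 0, 0]
1 nonzero row, so rank(A) = 1.
A has 5 columns; by rank–nullity, nullity = 5 − 1 = 4.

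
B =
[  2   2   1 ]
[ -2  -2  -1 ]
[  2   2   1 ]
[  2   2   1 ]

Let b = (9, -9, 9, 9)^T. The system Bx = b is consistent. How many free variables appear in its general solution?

Row reduce the augmented matrix [B | b].
R2 ← R2 + R1: [0, 0, 0, 0]
R3 ← R3 − R1: [0, 0, 0, 0]
R4 ← R4 − R1: [0, 0, 0, 0]
The echelon form has 1 nonzero rows, and every pivot lies in the first 3 columns, so rank(B) = rank([B|b]) = 1.
The system is consistent.
Free variables = (unknowns) − (rank) = 3 − 1 = 2.

2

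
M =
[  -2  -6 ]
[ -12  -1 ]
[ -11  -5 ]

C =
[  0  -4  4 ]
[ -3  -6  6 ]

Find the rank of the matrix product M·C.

First compute MC:
[[ 18,  44, -44],
 [  3,  54, -54],
 [ 15,  74, -74]]
Now row reduce the product.
R2 ← R2 − (1/6)·R1: [0, 140/3, -140/3]
R3 ← R3 − (5/6)·R1: [0, 112/3, -112/3]
R3 ← R3 − (4/5)·R2: [0, 0, 0]
2 nonzero rows, so rank(MC) = 2.

2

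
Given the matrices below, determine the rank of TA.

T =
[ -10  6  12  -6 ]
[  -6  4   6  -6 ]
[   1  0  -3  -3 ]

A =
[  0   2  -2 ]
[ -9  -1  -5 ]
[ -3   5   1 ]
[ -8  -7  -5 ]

First compute TA:
[[-42,  76,  32],
 [ -6,  56,  28],
 [ 33,   8,  10]]
Now row reduce the product.
R2 ← R2 − (1/7)·R1: [0, 316/7, 164/7]
R3 ← R3 + (11/14)·R1: [0, 474/7, 246/7]
R3 ← R3 − (3/2)·R2: [0, 0, 0]
2 nonzero rows, so rank(TA) = 2.

2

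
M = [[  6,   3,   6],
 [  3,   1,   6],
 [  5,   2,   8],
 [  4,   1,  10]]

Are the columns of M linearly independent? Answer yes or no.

Row reduce M to echelon form.
R2 ← R2 − (1/2)·R1: [0, -1/2, 3]
R3 ← R3 − (5/6)·R1: [0, -1/2, 3]
R4 ← R4 − (2/3)·R1: [0, -1, 6]
R3 ← R3 − R2: [0, 0, 0]
R4 ← R4 − (2)·R2: [0, 0, 0]
2 pivots among 3 columns.
Only 2 < 3 pivot columns, so the columns are linearly dependent.

no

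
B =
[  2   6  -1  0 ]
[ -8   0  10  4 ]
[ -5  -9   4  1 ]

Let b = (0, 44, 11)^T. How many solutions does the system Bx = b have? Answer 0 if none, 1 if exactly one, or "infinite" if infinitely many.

Row reduce the augmented matrix [B | b].
R2 ← R2 + (4)·R1: [0, 24, 6, 4, 44]
R3 ← R3 + (5/2)·R1: [0, 6, 3/2, 1, 11]
R3 ← R3 − (1/4)·R2: [0, 0, 0, 0, 0]
The echelon form has 2 nonzero rows, and every pivot lies in the first 4 columns, so rank(B) = rank([B|b]) = 2.
The system is consistent.
rank = 2 < 4 unknowns, so there are infinitely many solutions.

infinite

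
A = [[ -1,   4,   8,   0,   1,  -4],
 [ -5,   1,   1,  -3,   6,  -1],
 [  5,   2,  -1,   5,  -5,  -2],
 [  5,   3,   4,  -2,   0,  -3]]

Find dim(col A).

Row reduce to echelon form.
R2 ← R2 − (5)·R1: [0, -19, -39, -3, 1, 19]
R3 ← R3 + (5)·R1: [0, 22, 39, 5, 0, -22]
R4 ← R4 + (5)·R1: [0, 23, 44, -2, 5, -23]
R3 ← R3 + (22/19)·R2: [0, 0, -117/19, 29/19, 22/19, 0]
R4 ← R4 + (23/19)·R2: [0, 0, -61/19, -107/19, 118/19, 0]
R4 ← R4 − (61/117)·R3: [0, 0, 0, -752/117, 656/117, 0]
Echelon form has 4 nonzero rows, so rank(A) = 4.
The column space has dimension equal to the rank: 4.

4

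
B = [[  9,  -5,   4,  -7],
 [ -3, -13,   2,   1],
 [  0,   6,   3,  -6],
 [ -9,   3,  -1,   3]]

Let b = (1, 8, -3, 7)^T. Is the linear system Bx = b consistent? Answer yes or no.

Row reduce the augmented matrix [B | b].
R2 ← R2 + (1/3)·R1: [0, -44/3, 10/3, -4/3, 25/3]
R4 ← R4 + R1: [0, -2, 3, -4, 8]
R3 ← R3 + (9/22)·R2: [0, 0, 48/11, -72/11, 9/22]
R4 ← R4 − (3/22)·R2: [0, 0, 28/11, -42/11, 151/22]
R4 ← R4 − (7/12)·R3: [0, 0, 0, 0, 53/8]
The echelon form has 4 nonzero rows; the last pivot sits in the augmented column, so rank(B) = 3 but rank([B|b]) = 4.
Since the ranks differ, the system is inconsistent.

no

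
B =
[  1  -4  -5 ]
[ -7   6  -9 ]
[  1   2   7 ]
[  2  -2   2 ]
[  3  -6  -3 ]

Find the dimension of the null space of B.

Row reduce to echelon form.
R2 ← R2 + (7)·R1: [0, -22, -44]
R3 ← R3 − R1: [0, 6, 12]
R4 ← R4 − (2)·R1: [0, 6, 12]
R5 ← R5 − (3)·R1: [0, 6, 12]
R3 ← R3 + (3/11)·R2: [0, 0, 0]
R4 ← R4 + (3/11)·R2: [0, 0, 0]
R5 ← R5 + (3/11)·R2: [0, 0, 0]
2 nonzero rows, so rank(B) = 2.
B has 3 columns; by rank–nullity, nullity = 3 − 2 = 1.

1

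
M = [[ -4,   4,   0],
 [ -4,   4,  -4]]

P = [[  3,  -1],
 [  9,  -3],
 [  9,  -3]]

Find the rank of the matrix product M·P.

First compute MP:
[[ 24,  -8],
 [-12,   4]]
Now row reduce the product.
R2 ← R2 + (1/2)·R1: [0, 0]
1 nonzero row, so rank(MP) = 1.

1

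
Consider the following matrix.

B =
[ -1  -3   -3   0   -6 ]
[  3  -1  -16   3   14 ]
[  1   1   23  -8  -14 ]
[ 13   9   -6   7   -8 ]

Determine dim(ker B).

1

Row reduce to echelon form.
R2 ← R2 + (3)·R1: [0, -10, -25, 3, -4]
R3 ← R3 + R1: [0, -2, 20, -8, -20]
R4 ← R4 + (13)·R1: [0, -30, -45, 7, -86]
R3 ← R3 − (1/5)·R2: [0, 0, 25, -43/5, -96/5]
R4 ← R4 − (3)·R2: [0, 0, 30, -2, -74]
R4 ← R4 − (6/5)·R3: [0, 0, 0, 208/25, -1274/25]
4 nonzero rows, so rank(B) = 4.
B has 5 columns; by rank–nullity, nullity = 5 − 4 = 1.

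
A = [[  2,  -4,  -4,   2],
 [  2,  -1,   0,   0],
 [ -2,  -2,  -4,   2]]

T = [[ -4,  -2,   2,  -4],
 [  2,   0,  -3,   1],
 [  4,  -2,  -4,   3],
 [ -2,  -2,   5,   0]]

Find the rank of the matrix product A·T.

2

First compute AT:
[[-36,   0,  42, -24],
 [-10,  -4,   7,  -9],
 [-16,   8,  28,  -6]]
Now row reduce the product.
R2 ← R2 − (5/18)·R1: [0, -4, -14/3, -7/3]
R3 ← R3 − (4/9)·R1: [0, 8, 28/3, 14/3]
R3 ← R3 + (2)·R2: [0, 0, 0, 0]
2 nonzero rows, so rank(AT) = 2.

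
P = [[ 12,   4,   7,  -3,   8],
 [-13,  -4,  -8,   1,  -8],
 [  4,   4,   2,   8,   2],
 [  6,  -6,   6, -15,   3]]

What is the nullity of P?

Row reduce to echelon form.
R2 ← R2 + (13/12)·R1: [0, 1/3, -5/12, -9/4, 2/3]
R3 ← R3 − (1/3)·R1: [0, 8/3, -1/3, 9, -2/3]
R4 ← R4 − (1/2)·R1: [0, -8, 5/2, -27/2, -1]
R3 ← R3 − (8)·R2: [0, 0, 3, 27, -6]
R4 ← R4 + (24)·R2: [0, 0, -15/2, -135/2, 15]
R4 ← R4 + (5/2)·R3: [0, 0, 0, 0, 0]
3 nonzero rows, so rank(P) = 3.
P has 5 columns; by rank–nullity, nullity = 5 − 3 = 2.

2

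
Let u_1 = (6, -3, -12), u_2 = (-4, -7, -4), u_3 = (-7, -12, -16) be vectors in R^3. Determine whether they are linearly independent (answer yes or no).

yes

Form the matrix with these vectors as rows and row reduce.
R2 ← R2 + (2/3)·R1: [0, -9, -12]
R3 ← R3 + (7/6)·R1: [0, -31/2, -30]
R3 ← R3 − (31/18)·R2: [0, 0, -28/3]
3 nonzero rows, so the 3 vectors span a space of dimension 3.
Since 3 = 3, the vectors are linearly independent.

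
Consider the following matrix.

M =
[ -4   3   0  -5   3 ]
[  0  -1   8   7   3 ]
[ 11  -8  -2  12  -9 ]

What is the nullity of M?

Row reduce to echelon form.
R3 ← R3 + (11/4)·R1: [0, 1/4, -2, -7/4, -3/4]
R3 ← R3 + (1/4)·R2: [0, 0, 0, 0, 0]
2 nonzero rows, so rank(M) = 2.
M has 5 columns; by rank–nullity, nullity = 5 − 2 = 3.

3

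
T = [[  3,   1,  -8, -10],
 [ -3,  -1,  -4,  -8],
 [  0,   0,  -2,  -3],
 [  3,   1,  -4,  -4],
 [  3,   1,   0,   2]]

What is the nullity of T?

2

Row reduce to echelon form.
R2 ← R2 + R1: [0, 0, -12, -18]
R4 ← R4 − R1: [0, 0, 4, 6]
R5 ← R5 − R1: [0, 0, 8, 12]
R3 ← R3 − (1/6)·R2: [0, 0, 0, 0]
R4 ← R4 + (1/3)·R2: [0, 0, 0, 0]
R5 ← R5 + (2/3)·R2: [0, 0, 0, 0]
2 nonzero rows, so rank(T) = 2.
T has 4 columns; by rank–nullity, nullity = 4 − 2 = 2.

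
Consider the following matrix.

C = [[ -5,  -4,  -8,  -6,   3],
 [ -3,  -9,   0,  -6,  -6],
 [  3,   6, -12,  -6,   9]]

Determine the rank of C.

3

Row reduce to echelon form.
R2 ← R2 − (3/5)·R1: [0, -33/5, 24/5, -12/5, -39/5]
R3 ← R3 + (3/5)·R1: [0, 18/5, -84/5, -48/5, 54/5]
R3 ← R3 + (6/11)·R2: [0, 0, -156/11, -120/11, 72/11]
Echelon form has 3 nonzero rows, so rank(C) = 3.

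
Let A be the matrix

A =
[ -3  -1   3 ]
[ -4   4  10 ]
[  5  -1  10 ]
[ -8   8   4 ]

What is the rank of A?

3

Row reduce to echelon form.
R2 ← R2 − (4/3)·R1: [0, 16/3, 6]
R3 ← R3 + (5/3)·R1: [0, -8/3, 15]
R4 ← R4 − (8/3)·R1: [0, 32/3, -4]
R3 ← R3 + (1/2)·R2: [0, 0, 18]
R4 ← R4 − (2)·R2: [0, 0, -16]
R4 ← R4 + (8/9)·R3: [0, 0, 0]
Echelon form has 3 nonzero rows, so rank(A) = 3.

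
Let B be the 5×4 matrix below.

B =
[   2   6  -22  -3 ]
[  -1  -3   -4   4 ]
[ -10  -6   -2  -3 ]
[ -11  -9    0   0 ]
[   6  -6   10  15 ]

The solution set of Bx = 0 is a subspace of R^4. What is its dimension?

1

Row reduce to echelon form.
R2 ← R2 + (1/2)·R1: [0, 0, -15, 5/2]
R3 ← R3 + (5)·R1: [0, 24, -112, -18]
R4 ← R4 + (11/2)·R1: [0, 24, -121, -33/2]
R5 ← R5 − (3)·R1: [0, -24, 76, 24]
Swap R2 ↔ R3
R4 ← R4 − R2: [0, 0, -9, 3/2]
R5 ← R5 + R2: [0, 0, -36, 6]
R4 ← R4 − (3/5)·R3: [0, 0, 0, 0]
R5 ← R5 − (12/5)·R3: [0, 0, 0, 0]
3 nonzero rows, so rank(B) = 3.
B has 4 columns; by rank–nullity, nullity = 4 − 3 = 1.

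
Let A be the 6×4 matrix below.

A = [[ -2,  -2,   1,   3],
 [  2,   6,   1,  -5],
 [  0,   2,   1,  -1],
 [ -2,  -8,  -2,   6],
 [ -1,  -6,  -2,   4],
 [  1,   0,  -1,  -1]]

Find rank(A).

Row reduce to echelon form.
R2 ← R2 + R1: [0, 4, 2, -2]
R4 ← R4 − R1: [0, -6, -3, 3]
R5 ← R5 − (1/2)·R1: [0, -5, -5/2, 5/2]
R6 ← R6 + (1/2)·R1: [0, -1, -1/2, 1/2]
R3 ← R3 − (1/2)·R2: [0, 0, 0, 0]
R4 ← R4 + (3/2)·R2: [0, 0, 0, 0]
R5 ← R5 + (5/4)·R2: [0, 0, 0, 0]
R6 ← R6 + (1/4)·R2: [0, 0, 0, 0]
Echelon form has 2 nonzero rows, so rank(A) = 2.

2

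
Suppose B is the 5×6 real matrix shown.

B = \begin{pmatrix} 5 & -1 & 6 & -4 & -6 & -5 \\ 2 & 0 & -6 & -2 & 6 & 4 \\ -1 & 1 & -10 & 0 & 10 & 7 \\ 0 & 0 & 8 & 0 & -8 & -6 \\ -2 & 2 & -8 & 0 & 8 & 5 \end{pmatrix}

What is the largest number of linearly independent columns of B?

3

Row reduce to echelon form.
R2 ← R2 − (2/5)·R1: [0, 2/5, -42/5, -2/5, 42/5, 6]
R3 ← R3 + (1/5)·R1: [0, 4/5, -44/5, -4/5, 44/5, 6]
R5 ← R5 + (2/5)·R1: [0, 8/5, -28/5, -8/5, 28/5, 3]
R3 ← R3 − (2)·R2: [0, 0, 8, 0, -8, -6]
R5 ← R5 − (4)·R2: [0, 0, 28, 0, -28, -21]
R4 ← R4 − R3: [0, 0, 0, 0, 0, 0]
R5 ← R5 − (7/2)·R3: [0, 0, 0, 0, 0, 0]
Echelon form has 3 nonzero rows, so rank(B) = 3.
The rank gives the maximum number of linearly independent columns: 3.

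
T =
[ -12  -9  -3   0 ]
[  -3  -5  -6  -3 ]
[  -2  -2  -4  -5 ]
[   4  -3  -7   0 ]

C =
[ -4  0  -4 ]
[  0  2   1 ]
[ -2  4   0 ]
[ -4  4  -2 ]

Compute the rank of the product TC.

2

First compute TC:
[[ 54, -30,  39],
 [ 36, -46,  13],
 [ 36, -40,  16],
 [ -2, -34, -19]]
Now row reduce the product.
R2 ← R2 − (2/3)·R1: [0, -26, -13]
R3 ← R3 − (2/3)·R1: [0, -20, -10]
R4 ← R4 + (1/27)·R1: [0, -316/9, -158/9]
R3 ← R3 − (10/13)·R2: [0, 0, 0]
R4 ← R4 − (158/117)·R2: [0, 0, 0]
2 nonzero rows, so rank(TC) = 2.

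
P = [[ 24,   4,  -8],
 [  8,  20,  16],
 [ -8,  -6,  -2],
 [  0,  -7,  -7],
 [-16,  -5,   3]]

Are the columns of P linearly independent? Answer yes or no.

no

Row reduce P to echelon form.
R2 ← R2 − (1/3)·R1: [0, 56/3, 56/3]
R3 ← R3 + (1/3)·R1: [0, -14/3, -14/3]
R5 ← R5 + (2/3)·R1: [0, -7/3, -7/3]
R3 ← R3 + (1/4)·R2: [0, 0, 0]
R4 ← R4 + (3/8)·R2: [0, 0, 0]
R5 ← R5 + (1/8)·R2: [0, 0, 0]
2 pivots among 3 columns.
Only 2 < 3 pivot columns, so the columns are linearly dependent.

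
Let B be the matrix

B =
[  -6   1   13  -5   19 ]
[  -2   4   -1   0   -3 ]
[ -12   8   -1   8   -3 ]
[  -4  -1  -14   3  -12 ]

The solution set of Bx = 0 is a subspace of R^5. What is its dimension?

1

Row reduce to echelon form.
R2 ← R2 − (1/3)·R1: [0, 11/3, -16/3, 5/3, -28/3]
R3 ← R3 − (2)·R1: [0, 6, -27, 18, -41]
R4 ← R4 − (2/3)·R1: [0, -5/3, -68/3, 19/3, -74/3]
R3 ← R3 − (18/11)·R2: [0, 0, -201/11, 168/11, -283/11]
R4 ← R4 + (5/11)·R2: [0, 0, -276/11, 78/11, -318/11]
R4 ← R4 − (92/67)·R3: [0, 0, 0, -930/67, 430/67]
4 nonzero rows, so rank(B) = 4.
B has 5 columns; by rank–nullity, nullity = 5 − 4 = 1.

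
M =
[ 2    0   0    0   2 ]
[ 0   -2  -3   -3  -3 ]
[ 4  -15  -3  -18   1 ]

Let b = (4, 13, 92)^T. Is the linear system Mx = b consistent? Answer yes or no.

yes

Row reduce the augmented matrix [M | b].
R3 ← R3 − (2)·R1: [0, -15, -3, -18, -3, 84]
R3 ← R3 − (15/2)·R2: [0, 0, 39/2, 9/2, 39/2, -27/2]
The echelon form has 3 nonzero rows, and every pivot lies in the first 5 columns, so rank(M) = rank([M|b]) = 3.
The system is consistent.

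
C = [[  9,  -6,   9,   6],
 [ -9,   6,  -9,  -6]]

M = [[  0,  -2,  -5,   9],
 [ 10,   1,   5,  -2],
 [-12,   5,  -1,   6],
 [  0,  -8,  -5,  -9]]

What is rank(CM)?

First compute CM:
[[-168, -27, -114,  93],
 [168,  27, 114, -93]]
Now row reduce the product.
R2 ← R2 + R1: [0, 0, 0, 0]
1 nonzero row, so rank(CM) = 1.

1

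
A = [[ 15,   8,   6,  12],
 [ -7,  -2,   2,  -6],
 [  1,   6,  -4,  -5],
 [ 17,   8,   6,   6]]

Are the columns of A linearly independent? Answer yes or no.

Row reduce A to echelon form.
R2 ← R2 + (7/15)·R1: [0, 26/15, 24/5, -2/5]
R3 ← R3 − (1/15)·R1: [0, 82/15, -22/5, -29/5]
R4 ← R4 − (17/15)·R1: [0, -16/15, -4/5, -38/5]
R3 ← R3 − (41/13)·R2: [0, 0, -254/13, -59/13]
R4 ← R4 + (8/13)·R2: [0, 0, 28/13, -102/13]
R4 ← R4 + (14/127)·R3: [0, 0, 0, -1060/127]
4 pivots among 4 columns.
Every column is a pivot column, so the columns are linearly independent.

yes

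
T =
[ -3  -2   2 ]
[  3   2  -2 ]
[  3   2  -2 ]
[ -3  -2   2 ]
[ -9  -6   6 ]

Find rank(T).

Row reduce to echelon form.
R2 ← R2 + R1: [0, 0, 0]
R3 ← R3 + R1: [0, 0, 0]
R4 ← R4 − R1: [0, 0, 0]
R5 ← R5 − (3)·R1: [0, 0, 0]
Echelon form has 1 nonzero row, so rank(T) = 1.

1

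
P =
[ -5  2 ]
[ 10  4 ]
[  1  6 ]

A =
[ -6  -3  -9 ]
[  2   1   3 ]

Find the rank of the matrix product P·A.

1

First compute PA:
[[ 34,  17,  51],
 [-52, -26, -78],
 [  6,   3,   9]]
Now row reduce the product.
R2 ← R2 + (26/17)·R1: [0, 0, 0]
R3 ← R3 − (3/17)·R1: [0, 0, 0]
1 nonzero row, so rank(PA) = 1.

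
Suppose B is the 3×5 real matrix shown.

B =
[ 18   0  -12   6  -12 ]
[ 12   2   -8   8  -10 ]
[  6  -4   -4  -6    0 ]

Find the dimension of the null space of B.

3

Row reduce to echelon form.
R2 ← R2 − (2/3)·R1: [0, 2, 0, 4, -2]
R3 ← R3 − (1/3)·R1: [0, -4, 0, -8, 4]
R3 ← R3 + (2)·R2: [0, 0, 0, 0, 0]
2 nonzero rows, so rank(B) = 2.
B has 5 columns; by rank–nullity, nullity = 5 − 2 = 3.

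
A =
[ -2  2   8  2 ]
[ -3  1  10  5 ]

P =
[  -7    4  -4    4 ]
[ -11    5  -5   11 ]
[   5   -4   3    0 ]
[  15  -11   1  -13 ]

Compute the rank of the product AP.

First compute AP:
[[ 62, -52,  24, -12],
 [135, -102,  42, -66]]
Now row reduce the product.
R2 ← R2 − (135/62)·R1: [0, 348/31, -318/31, -1236/31]
2 nonzero rows, so rank(AP) = 2.

2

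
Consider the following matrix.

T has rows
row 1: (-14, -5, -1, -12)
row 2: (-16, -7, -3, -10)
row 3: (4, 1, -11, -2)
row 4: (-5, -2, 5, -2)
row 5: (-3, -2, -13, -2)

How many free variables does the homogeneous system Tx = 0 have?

Row reduce to echelon form.
R2 ← R2 − (8/7)·R1: [0, -9/7, -13/7, 26/7]
R3 ← R3 + (2/7)·R1: [0, -3/7, -79/7, -38/7]
R4 ← R4 − (5/14)·R1: [0, -3/14, 75/14, 16/7]
R5 ← R5 − (3/14)·R1: [0, -13/14, -179/14, 4/7]
R3 ← R3 − (1/3)·R2: [0, 0, -32/3, -20/3]
R4 ← R4 − (1/6)·R2: [0, 0, 17/3, 5/3]
R5 ← R5 − (13/18)·R2: [0, 0, -103/9, -19/9]
R4 ← R4 + (17/32)·R3: [0, 0, 0, -15/8]
R5 ← R5 − (103/96)·R3: [0, 0, 0, 121/24]
R5 ← R5 + (121/45)·R4: [0, 0, 0, 0]
4 nonzero rows, so rank(T) = 4.
T has 4 columns; by rank–nullity, nullity = 4 − 4 = 0.

0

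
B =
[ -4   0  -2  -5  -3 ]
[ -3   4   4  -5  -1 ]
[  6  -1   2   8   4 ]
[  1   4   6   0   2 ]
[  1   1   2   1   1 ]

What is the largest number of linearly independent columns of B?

3

Row reduce to echelon form.
R2 ← R2 − (3/4)·R1: [0, 4, 11/2, -5/4, 5/4]
R3 ← R3 + (3/2)·R1: [0, -1, -1, 1/2, -1/2]
R4 ← R4 + (1/4)·R1: [0, 4, 11/2, -5/4, 5/4]
R5 ← R5 + (1/4)·R1: [0, 1, 3/2, -1/4, 1/4]
R3 ← R3 + (1/4)·R2: [0, 0, 3/8, 3/16, -3/16]
R4 ← R4 − R2: [0, 0, 0, 0, 0]
R5 ← R5 − (1/4)·R2: [0, 0, 1/8, 1/16, -1/16]
R5 ← R5 − (1/3)·R3: [0, 0, 0, 0, 0]
Echelon form has 3 nonzero rows, so rank(B) = 3.
The rank gives the maximum number of linearly independent columns: 3.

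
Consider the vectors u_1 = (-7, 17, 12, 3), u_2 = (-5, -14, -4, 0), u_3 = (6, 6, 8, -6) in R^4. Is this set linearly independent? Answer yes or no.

Form the matrix with these vectors as rows and row reduce.
R2 ← R2 − (5/7)·R1: [0, -183/7, -88/7, -15/7]
R3 ← R3 + (6/7)·R1: [0, 144/7, 128/7, -24/7]
R3 ← R3 + (48/61)·R2: [0, 0, 512/61, -312/61]
3 nonzero rows, so the 3 vectors span a space of dimension 3.
Since 3 = 3, the vectors are linearly independent.

yes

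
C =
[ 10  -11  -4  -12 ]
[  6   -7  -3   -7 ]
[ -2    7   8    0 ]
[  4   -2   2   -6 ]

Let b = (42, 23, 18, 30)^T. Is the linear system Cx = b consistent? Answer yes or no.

yes

Row reduce the augmented matrix [C | b].
R2 ← R2 − (3/5)·R1: [0, -2/5, -3/5, 1/5, -11/5]
R3 ← R3 + (1/5)·R1: [0, 24/5, 36/5, -12/5, 132/5]
R4 ← R4 − (2/5)·R1: [0, 12/5, 18/5, -6/5, 66/5]
R3 ← R3 + (12)·R2: [0, 0, 0, 0, 0]
R4 ← R4 + (6)·R2: [0, 0, 0, 0, 0]
The echelon form has 2 nonzero rows, and every pivot lies in the first 4 columns, so rank(C) = rank([C|b]) = 2.
The system is consistent.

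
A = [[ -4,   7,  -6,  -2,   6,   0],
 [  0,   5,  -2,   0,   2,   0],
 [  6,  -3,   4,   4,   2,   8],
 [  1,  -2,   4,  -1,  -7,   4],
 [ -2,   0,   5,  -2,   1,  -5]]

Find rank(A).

Row reduce to echelon form.
R3 ← R3 + (3/2)·R1: [0, 15/2, -5, 1, 11, 8]
R4 ← R4 + (1/4)·R1: [0, -1/4, 5/2, -3/2, -11/2, 4]
R5 ← R5 − (1/2)·R1: [0, -7/2, 8, -1, -2, -5]
R3 ← R3 − (3/2)·R2: [0, 0, -2, 1, 8, 8]
R4 ← R4 + (1/20)·R2: [0, 0, 12/5, -3/2, -27/5, 4]
R5 ← R5 + (7/10)·R2: [0, 0, 33/5, -1, -3/5, -5]
R4 ← R4 + (6/5)·R3: [0, 0, 0, -3/10, 21/5, 68/5]
R5 ← R5 + (33/10)·R3: [0, 0, 0, 23/10, 129/5, 107/5]
R5 ← R5 + (23/3)·R4: [0, 0, 0, 0, 58, 377/3]
Echelon form has 5 nonzero rows, so rank(A) = 5.

5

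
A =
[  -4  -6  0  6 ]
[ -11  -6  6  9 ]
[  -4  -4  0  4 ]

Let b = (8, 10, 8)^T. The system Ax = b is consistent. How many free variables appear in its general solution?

1

Row reduce the augmented matrix [A | b].
R2 ← R2 − (11/4)·R1: [0, 21/2, 6, -15/2, -12]
R3 ← R3 − R1: [0, 2, 0, -2, 0]
R3 ← R3 − (4/21)·R2: [0, 0, -8/7, -4/7, 16/7]
The echelon form has 3 nonzero rows, and every pivot lies in the first 4 columns, so rank(A) = rank([A|b]) = 3.
The system is consistent.
Free variables = (unknowns) − (rank) = 4 − 3 = 1.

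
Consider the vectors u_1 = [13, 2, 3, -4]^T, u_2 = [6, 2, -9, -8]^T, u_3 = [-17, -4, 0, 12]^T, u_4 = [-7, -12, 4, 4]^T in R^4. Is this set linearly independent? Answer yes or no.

Form the matrix with these vectors as rows and row reduce.
R2 ← R2 − (6/13)·R1: [0, 14/13, -135/13, -80/13]
R3 ← R3 + (17/13)·R1: [0, -18/13, 51/13, 88/13]
R4 ← R4 + (7/13)·R1: [0, -142/13, 73/13, 24/13]
R3 ← R3 + (9/7)·R2: [0, 0, -66/7, -8/7]
R4 ← R4 + (71/7)·R2: [0, 0, -698/7, -424/7]
R4 ← R4 − (349/33)·R3: [0, 0, 0, -1600/33]
4 nonzero rows, so the 4 vectors span a space of dimension 4.
Since 4 = 4, the vectors are linearly independent.

yes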